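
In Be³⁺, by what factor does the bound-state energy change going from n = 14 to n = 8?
3.0625

Using E_n = -13.6057 Z² / n² eV with Z = 4:

E_8 = -13.6057 × 4² / 8² = -217.6912 / 64 = -3.4014250000 eV
E_14 = -13.6057 × 4² / 14² = -217.6912 / 196 = -1.1106693878 eV

The ratio is:
E_8/E_14 = (-3.4014250000) / (-1.1106693878)
E_8/E_14 = (-217.6912/64) / (-217.6912/196)
E_8/E_14 = 196/64
E_8/E_14 = 3.0625
(Note: the Z² factors cancel in the ratio.)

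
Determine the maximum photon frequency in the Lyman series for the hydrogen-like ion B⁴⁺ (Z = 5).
8.22461e+16 Hz

The series limit corresponds to the transition from n = ∞ to n = 1.
This is the highest energy (shortest wavelength) transition in the Lyman series.

E_∞ = 0 eV
E_1 = -13.6057 × 5² / 1² = -340.142500 eV

Energy at series limit:
ΔE = E_∞ - E_1 = 0 - (-340.142500) = 340.142500 eV
E = 340.142500 eV × (1.602177 × 10⁻¹⁹ J/eV) = 5.4496849e-17 J
f = E/h = 5.4496849e-17 J / (6.62607 × 10⁻³⁴ J·s) = 8.22461e+16 Hz

This energy equals the ionization energy from the n = 1 state of B⁴⁺.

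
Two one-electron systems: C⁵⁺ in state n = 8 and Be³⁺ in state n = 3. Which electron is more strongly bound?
Be³⁺ at n = 3 (E = -24.187911 eV)

Using E_n = -13.6057 Z² / n² eV:

C⁵⁺ (Z = 6) at n = 8:
E = -13.6057 × 6² / 8² = -13.6057 × 36 / 64 = -7.653206250 eV

Be³⁺ (Z = 4) at n = 3:
E = -13.6057 × 4² / 3² = -13.6057 × 16 / 9 = -24.187911111 eV

Since -24.187911111 eV < -7.653206250 eV,
Be³⁺ at n = 3 is more tightly bound (requires more energy to ionize).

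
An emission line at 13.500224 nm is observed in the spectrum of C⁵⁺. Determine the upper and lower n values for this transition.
n = 4 → n = 2

First, find the photon energy from the wavelength (hc = 1239.84 eV·nm):
E = hc/λ = 1239.84 eV·nm / 13.500224 nm = 91.838476 eV

The energy levels of C⁵⁺ satisfy E_n = -13.6057 × 6² / n² eV, so an emission n_i → n_f releases
ΔE = 13.6057 × 6² × (1/n_f² − 1/n_i²) eV.

Setting ΔE equal to the photon energy:
1/n_f² − 1/n_i² = 91.838476 / (13.6057 × 6²) = 0.18750000

Since 1/n_i² must be positive, we need 1/n_f² > 0.18750000, i.e. n_f ≤ 2. For each allowed n_f, solve n_i = (1/n_f² − 0.18750000)^(−1/2) and check whether it is a whole number:
  n_f = 1: 1/n_i² = 1.00000000 − 0.18750000 = 0.81250000 → n_i = 1.109  (not an integer) ✗
  n_f = 2: 1/n_i² = 0.25000000 − 0.18750000 = 0.06250000 → n_i = 4.000  → integer, n_i = 4 ✓

Only n_f = 2 gives an integer upper level, n_i = 4.

The transition is from n = 4 to n = 2 (emission).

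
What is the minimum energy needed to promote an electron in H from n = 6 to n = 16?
0.325 eV

The energy levels of a hydrogen-like atom are E_n = -13.6057 eV / n².

Energy at n = 6: E_6 = -13.6057 / 6² = -0.377936 eV
Energy at n = 16: E_16 = -13.6057 / 16² = -0.053147 eV

The excitation energy is the difference:
ΔE = E_16 - E_6
ΔE = -0.053147 - (-0.377936)
ΔE = 0.325 eV

Since this is positive, energy must be absorbed (photon absorption).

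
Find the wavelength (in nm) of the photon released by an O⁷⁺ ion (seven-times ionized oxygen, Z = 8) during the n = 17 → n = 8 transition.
117.05 nm

First, find the transition energy using E_n = -13.6057 Z² / n² eV:
E_17 = -13.6057 × 8² / 17² = -3.01303 eV
E_8 = -13.6057 × 8² / 8² = -13.60570 eV

Photon energy: |ΔE| = |E_8 - E_17| = 10.59267 eV

Convert to wavelength using E = hc/λ with hc = 1239.84 eV·nm:
λ = hc/E = 1239.84 eV·nm / 10.59267 eV
λ = 117.05 nm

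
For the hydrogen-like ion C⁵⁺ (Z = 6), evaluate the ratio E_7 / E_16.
5.22449

Using E_n = -13.6057 Z² / n² eV with Z = 6:

E_7 = -13.6057 × 6² / 7² = -489.8052 / 49 = -9.99602448980 eV
E_16 = -13.6057 × 6² / 16² = -489.8052 / 256 = -1.91330156250 eV

The ratio is:
E_7/E_16 = (-9.99602448980) / (-1.91330156250)
E_7/E_16 = (-489.8052/49) / (-489.8052/256)
E_7/E_16 = 256/49
E_7/E_16 = 5.22449
(Note: the Z² factors cancel in the ratio.)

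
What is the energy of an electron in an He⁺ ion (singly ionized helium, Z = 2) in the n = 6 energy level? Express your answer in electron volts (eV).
-1.511744 eV

The energy levels of a hydrogen-like atom are given by:
E_n = -13.6057 Z² / n² eV  (with Z = 2 for He⁺)

For n = 6:
E_6 = -13.6057 × 2² / 6²
E_6 = -13.6057 × 4 / 36
E_6 = -1.511744 eV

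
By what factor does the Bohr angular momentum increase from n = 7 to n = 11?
1.5714

In the Bohr model, L_n = nℏ, so the ratio is purely the ratio of quantum numbers:

L_11/L_7 = 11ℏ / 7ℏ = 11/7 = 1.5714

The angular momentum scales linearly with n.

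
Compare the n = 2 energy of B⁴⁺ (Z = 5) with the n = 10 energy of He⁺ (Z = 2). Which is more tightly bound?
B⁴⁺ at n = 2 (E = -85.0356 eV)

Using E_n = -13.6057 Z² / n² eV:

B⁴⁺ (Z = 5) at n = 2:
E = -13.6057 × 5² / 2² = -13.6057 × 25 / 4 = -85.0356250 eV

He⁺ (Z = 2) at n = 10:
E = -13.6057 × 2² / 10² = -13.6057 × 4 / 100 = -0.5442280 eV

Since -85.0356250 eV < -0.5442280 eV,
B⁴⁺ at n = 2 is more tightly bound (requires more energy to ionize).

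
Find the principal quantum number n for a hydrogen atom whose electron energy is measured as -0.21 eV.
n = 8

The exact energy levels follow E_n = -13.6057 eV / n².

The measured value (-0.21 eV) is reported to only 2 significant figures, so we must test candidate n values and see which one matches to that precision.

Candidate energies:
  n = 6:  E = -13.6057/6² = -0.37794 eV
  n = 7:  E = -13.6057/7² = -0.27767 eV
  n = 8:  E = -13.6057/8² = -0.21259 eV  ← matches
  n = 9:  E = -13.6057/9² = -0.16797 eV
  n = 10:  E = -13.6057/10² = -0.13606 eV

Checking against the measurement of -0.21 eV (2 sig figs), only n = 8 agrees:
E_8 = -0.21259 eV, which rounds to -0.21 eV ✓

Therefore n = 8.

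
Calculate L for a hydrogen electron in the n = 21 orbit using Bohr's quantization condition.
2.2146e-33 J·s (or 21ℏ)

In the Bohr model, angular momentum is quantized:
L = nℏ

where ℏ = h/(2π) = 1.054572e-34 J·s

For n = 21:
L = 21 × 1.054572e-34 J·s
L = 2.2146e-33 J·s

This can also be written as L = 21ℏ.
The angular momentum is an integer multiple of the reduced Planck constant.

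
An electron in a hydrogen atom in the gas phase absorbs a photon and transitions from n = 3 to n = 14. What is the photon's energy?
1.4423 eV

The energy levels of a hydrogen-like atom are E_n = -13.6057 eV / n².

Energy at n = 3: E_3 = -13.6057 / 3² = -1.5117444 eV
Energy at n = 14: E_14 = -13.6057 / 14² = -0.0694168 eV

The excitation energy is the difference:
ΔE = E_14 - E_3
ΔE = -0.0694168 - (-1.5117444)
ΔE = 1.4423 eV

Since this is positive, energy must be absorbed (photon absorption).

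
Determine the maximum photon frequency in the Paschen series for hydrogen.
3.66e+14 Hz

The series limit corresponds to the transition from n = ∞ to n = 3.
This is the highest energy (shortest wavelength) transition in the Paschen series.

E_∞ = 0 eV
E_3 = -13.6057 / 3² = -1.51174 eV

Energy at series limit:
ΔE = E_∞ - E_3 = 0 - (-1.51174) = 1.51174 eV
E = 1.51174 eV × (1.602177 × 10⁻¹⁹ J/eV) = 2.4221e-19 J
f = E/h = 2.4221e-19 J / (6.62607 × 10⁻³⁴ J·s) = 3.66e+14 Hz

This energy equals the ionization energy from the n = 3 state of hydrogen.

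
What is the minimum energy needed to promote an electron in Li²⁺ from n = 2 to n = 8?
28.700 eV

The energy levels of a hydrogen-like atom are E_n = -13.6057 Z² eV / n².

Energy at n = 2: E_2 = -13.6057 × 3² / 2² = -30.612825 eV
Energy at n = 8: E_8 = -13.6057 × 3² / 8² = -1.913302 eV

The excitation energy is the difference:
ΔE = E_8 - E_2
ΔE = -1.913302 - (-30.612825)
ΔE = 28.700 eV

Since this is positive, energy must be absorbed (photon absorption).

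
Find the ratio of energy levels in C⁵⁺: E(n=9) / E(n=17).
3.57

Using E_n = -13.6057 Z² / n² eV with Z = 6:

E_9 = -13.6057 × 6² / 9² = -489.8052 / 81 = -6.04697778 eV
E_17 = -13.6057 × 6² / 17² = -489.8052 / 289 = -1.69482768 eV

The ratio is:
E_9/E_17 = (-6.04697778) / (-1.69482768)
E_9/E_17 = (-489.8052/81) / (-489.8052/289)
E_9/E_17 = 289/81
E_9/E_17 = 3.57
(Note: the Z² factors cancel in the ratio.)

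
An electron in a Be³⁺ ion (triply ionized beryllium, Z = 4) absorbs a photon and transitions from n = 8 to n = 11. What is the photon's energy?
1.602324 eV

The energy levels of a hydrogen-like atom are E_n = -13.6057 Z² eV / n².

Energy at n = 8: E_8 = -13.6057 × 4² / 8² = -3.401425000 eV
Energy at n = 11: E_11 = -13.6057 × 4² / 11² = -1.799100826 eV

The excitation energy is the difference:
ΔE = E_11 - E_8
ΔE = -1.799100826 - (-3.401425000)
ΔE = 1.602324 eV

Since this is positive, energy must be absorbed (photon absorption).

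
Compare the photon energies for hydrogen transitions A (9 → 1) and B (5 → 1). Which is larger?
9 → 1

Calculate the energy for each transition:

Transition 9 → 1:
ΔE₁ = |E_1 - E_9| = |-13.6057/1² - (-13.6057/9²)|
ΔE₁ = |-13.605700000000 - (-0.167971604938)| = 13.437728395 eV

Transition 5 → 1:
ΔE₂ = |E_1 - E_5| = |-13.6057/1² - (-13.6057/5²)|
ΔE₂ = |-13.605700000000 - (-0.544228000000)| = 13.061472000 eV

Since 13.437728395 eV > 13.061472000 eV, the transition 9 → 1 emits the more energetic photon.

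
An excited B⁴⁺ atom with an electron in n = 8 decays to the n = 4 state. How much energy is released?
15.94418 eV

The energy levels are E_n = -13.6057 Z² eV / n².

Energy at n = 8: E_8 = -13.6057 × 5² / 8² = -5.31472656 eV
Energy at n = 4: E_4 = -13.6057 × 5² / 4² = -21.25890625 eV

For emission (electron falling to lower state), the photon energy is:
E_photon = E_8 - E_4 = |-5.31472656 - (-21.25890625)|
E_photon = 15.94418 eV

This energy is carried away by the emitted photon.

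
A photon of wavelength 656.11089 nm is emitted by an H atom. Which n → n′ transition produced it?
n = 3 → n = 2

First, find the photon energy from the wavelength (hc = 1239.84 eV·nm):
E = hc/λ = 1239.84 eV·nm / 656.11089 nm = 1.8896806 eV

The energy levels of hydrogen satisfy E_n = -13.6057 / n² eV, so an emission n_i → n_f releases
ΔE = 13.6057 × (1/n_f² − 1/n_i²) eV.

Setting ΔE equal to the photon energy:
1/n_f² − 1/n_i² = 1.8896806 / 13.6057 = 0.13888889

Since 1/n_i² must be positive, we need 1/n_f² > 0.13888889, i.e. n_f ≤ 2. For each allowed n_f, solve n_i = (1/n_f² − 0.13888889)^(−1/2) and check whether it is a whole number:
  n_f = 1: 1/n_i² = 1.00000000 − 0.13888889 = 0.86111111 → n_i = 1.078  (not an integer) ✗
  n_f = 2: 1/n_i² = 0.25000000 − 0.13888889 = 0.11111111 → n_i = 3.000  → integer, n_i = 3 ✓

Only n_f = 2 gives an integer upper level, n_i = 3.

The transition is from n = 3 to n = 2 (emission).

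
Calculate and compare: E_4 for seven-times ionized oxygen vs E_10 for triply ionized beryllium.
O⁷⁺ at n = 4 (E = -54.4228 eV)

Using E_n = -13.6057 Z² / n² eV:

O⁷⁺ (Z = 8) at n = 4:
E = -13.6057 × 8² / 4² = -13.6057 × 64 / 16 = -54.4228000 eV

Be³⁺ (Z = 4) at n = 10:
E = -13.6057 × 4² / 10² = -13.6057 × 16 / 100 = -2.1769120 eV

Since -54.4228000 eV < -2.1769120 eV,
O⁷⁺ at n = 4 is more tightly bound (requires more energy to ionize).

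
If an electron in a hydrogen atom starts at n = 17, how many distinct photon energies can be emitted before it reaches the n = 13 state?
10

The electron can occupy levels n = 13, 14, ..., 17 during de-excitation — that is m = 17 - 13 + 1 = 5 distinct levels.

The number of distinct spectral lines equals the number of ways to choose 2 of these m levels (each pair gives one possible emission transition):

Number of lines = m(m-1)/2 = 5×4/2 = 10

These correspond to all possible transitions between the 5 levels:
17 → 16, 17 → 15, 17 → 14, 17 → 13, 16 → 15, 16 → 14, 16 → 13, 15 → 14...

Each transition produces a photon with a unique energy (and thus wavelength). This count does not depend on Z.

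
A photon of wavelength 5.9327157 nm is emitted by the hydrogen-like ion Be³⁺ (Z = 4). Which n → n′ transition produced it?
n = 5 → n = 1

First, find the photon energy from the wavelength (hc = 1239.84 eV·nm):
E = hc/λ = 1239.84 eV·nm / 5.9327157 nm = 208.98355 eV

The energy levels of Be³⁺ satisfy E_n = -13.6057 × 4² / n² eV, so an emission n_i → n_f releases
ΔE = 13.6057 × 4² × (1/n_f² − 1/n_i²) eV.

Setting ΔE equal to the photon energy:
1/n_f² − 1/n_i² = 208.98355 / (13.6057 × 4²) = 0.95999999

Since 1/n_i² must be positive, we need 1/n_f² > 0.95999999, i.e. n_f ≤ 1. For each allowed n_f, solve n_i = (1/n_f² − 0.95999999)^(−1/2) and check whether it is a whole number:
  n_f = 1: 1/n_i² = 1.00000000 − 0.95999999 = 0.04000001 → n_i = 5.000  → integer, n_i = 5 ✓

Only n_f = 1 gives an integer upper level, n_i = 5.

The transition is from n = 5 to n = 1 (emission).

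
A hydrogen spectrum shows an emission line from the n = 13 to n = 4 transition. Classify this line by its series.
Brackett series

The spectral series in hydrogen are named based on the final (lower) energy level:
- Lyman series: n_final = 1 (ultraviolet)
- Balmer series: n_final = 2 (visible/near-UV)
- Paschen series: n_final = 3 (infrared)
- Brackett series: n_final = 4 (infrared)
- Pfund series: n_final = 5 (far infrared)

Since this transition ends at n = 4, it belongs to the Brackett series.

For reference, this 13 → 4 line has photon energy
ΔE = 13.6057 eV × (1/4² - 1/13²) = 0.76984915 eV,
corresponding to wavelength λ = hc/ΔE = 1239.84 eV·nm / 0.76984915 eV = 1610.50 nm in the infrared region.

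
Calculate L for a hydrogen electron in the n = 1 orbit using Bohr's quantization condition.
1.055e-34 J·s (or 1ℏ)

In the Bohr model, angular momentum is quantized:
L = nℏ

where ℏ = h/(2π) = 1.05457e-34 J·s

For n = 1:
L = 1 × 1.05457e-34 J·s
L = 1.055e-34 J·s

This can also be written as L = 1ℏ.
The angular momentum is an integer multiple of the reduced Planck constant.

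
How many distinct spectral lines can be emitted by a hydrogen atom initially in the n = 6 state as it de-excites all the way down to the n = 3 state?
6

The electron can occupy levels n = 3, 4, ..., 6 during de-excitation — that is m = 6 - 3 + 1 = 4 distinct levels.

The number of distinct spectral lines equals the number of ways to choose 2 of these m levels (each pair gives one possible emission transition):

Number of lines = m(m-1)/2 = 4×3/2 = 6

These correspond to all possible transitions between the 4 levels:
6 → 5, 6 → 4, 6 → 3, 5 → 4, 5 → 3, 4 → 3

Each transition produces a photon with a unique energy (and thus wavelength). This count does not depend on Z.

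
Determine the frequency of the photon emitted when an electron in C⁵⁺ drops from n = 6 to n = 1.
1.15e+17 Hz

First, find the transition energy:
E_6 = -13.6057 × 6² / 6² = -13.605700 eV
E_1 = -13.6057 × 6² / 1² = -489.805200 eV
|ΔE| = |E_1 - E_6| = 476.199500 eV

Convert to Joules: E = 476.199500 eV × (1.602177 × 10⁻¹⁹ J/eV) = 7.6296e-17 J

Using E = hf:
f = E/h = 7.6296e-17 J / (6.62607 × 10⁻³⁴ J·s)
f = 1.15e+17 Hz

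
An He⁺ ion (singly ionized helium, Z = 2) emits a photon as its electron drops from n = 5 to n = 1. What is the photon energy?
52.245888 eV

The energy levels are E_n = -13.6057 Z² eV / n².

Energy at n = 5: E_5 = -13.6057 × 2² / 5² = -2.176912000 eV
Energy at n = 1: E_1 = -13.6057 × 2² / 1² = -54.422800000 eV

For emission (electron falling to lower state), the photon energy is:
E_photon = E_5 - E_1 = |-2.176912000 - (-54.422800000)|
E_photon = 52.245888 eV

This energy is carried away by the emitted photon.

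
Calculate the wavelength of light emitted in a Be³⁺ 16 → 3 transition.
53.13 nm

First, find the transition energy using E_n = -13.6057 Z² / n² eV:
E_16 = -13.6057 × 4² / 16² = -0.8504 eV
E_3 = -13.6057 × 4² / 3² = -24.1879 eV

Photon energy: |ΔE| = |E_3 - E_16| = 23.3375 eV

Convert to wavelength using E = hc/λ with hc = 1239.84 eV·nm:
λ = hc/E = 1239.84 eV·nm / 23.3375 eV
λ = 53.13 nm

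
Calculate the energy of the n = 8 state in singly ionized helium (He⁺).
-0.85 eV

For hydrogen-like ions, the energy levels scale with Z²:
E_n = -13.6057 Z² / n² eV

For He⁺ (Z = 2) at n = 8:
E_8 = -13.6057 × 2² / 8²
E_8 = -13.6057 × 4 / 64
E_8 = -54.4228 / 64
E_8 = -0.85 eV

The energy is 4 times more negative than hydrogen at the same n due to the stronger nuclear charge.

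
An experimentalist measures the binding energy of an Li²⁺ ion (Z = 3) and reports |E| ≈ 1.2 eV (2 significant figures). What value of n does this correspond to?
n = 10

The exact energy levels follow E_n = -13.6057 Z² / n² eV with Z = 3.

The measured value (-1.2 eV) is reported to only 2 significant figures, so we must test candidate n values and see which one matches to that precision.

Candidate energies:
  n = 8:  E = -13.6057 × 3² / 8² = -1.91330 eV
  n = 9:  E = -13.6057 × 3² / 9² = -1.51174 eV
  n = 10:  E = -13.6057 × 3² / 10² = -1.22451 eV  ← matches
  n = 11:  E = -13.6057 × 3² / 11² = -1.01199 eV
  n = 12:  E = -13.6057 × 3² / 12² = -0.85036 eV

Checking against the measurement of -1.2 eV (2 sig figs), only n = 10 agrees:
E_10 = -1.22451 eV, which rounds to -1.2 eV ✓

Therefore n = 10.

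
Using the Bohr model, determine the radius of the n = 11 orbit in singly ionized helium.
3.201522 nm (or 32.015221 Å)

The Bohr radius formula is:
r_n = n² a₀ / Z

where a₀ = 0.052917721 nm is the Bohr radius.

For He⁺ (Z = 2) at n = 11:
r_11 = 11² × 0.052917721 nm / 2
r_11 = 121 × 0.052917721 nm / 2
r_11 = 6.4030442 nm / 2
r_11 = 3.201522 nm

The electron orbits at approximately 3.201522 nm from the nucleus.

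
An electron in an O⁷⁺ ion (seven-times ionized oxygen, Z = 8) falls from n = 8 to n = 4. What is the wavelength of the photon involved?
30.37550 nm

First, find the transition energy using E_n = -13.6057 Z² / n² eV:
E_8 = -13.6057 × 8² / 8² = -13.6057000 eV
E_4 = -13.6057 × 8² / 4² = -54.4228000 eV

Photon energy: |ΔE| = |E_4 - E_8| = 40.8171000 eV

Convert to wavelength using E = hc/λ with hc = 1239.84 eV·nm:
λ = hc/E = 1239.84 eV·nm / 40.8171000 eV
λ = 30.37550 nm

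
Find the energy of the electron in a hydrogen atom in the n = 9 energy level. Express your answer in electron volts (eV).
-0.1680 eV

The energy levels of a hydrogen-like atom are given by:
E_n = -13.6057 eV / n²

For n = 9:
E_9 = -13.6057 eV / 9²
E_9 = -13.6057 eV / 81
E_9 = -0.1680 eV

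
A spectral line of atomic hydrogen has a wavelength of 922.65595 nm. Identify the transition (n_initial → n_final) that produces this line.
n = 9 → n = 3

First, find the photon energy from the wavelength (hc = 1239.84 eV·nm):
E = hc/λ = 1239.84 eV·nm / 922.65595 nm = 1.3437728 eV

The energy levels of hydrogen satisfy E_n = -13.6057 / n² eV, so an emission n_i → n_f releases
ΔE = 13.6057 × (1/n_f² − 1/n_i²) eV.

Setting ΔE equal to the photon energy:
1/n_f² − 1/n_i² = 1.3437728 / 13.6057 = 0.098765429

Since 1/n_i² must be positive, we need 1/n_f² > 0.098765429, i.e. n_f ≤ 3. For each allowed n_f, solve n_i = (1/n_f² − 0.098765429)^(−1/2) and check whether it is a whole number:
  n_f = 1: 1/n_i² = 1.000000000 − 0.098765429 = 0.901234571 → n_i = 1.053  (not an integer) ✗
  n_f = 2: 1/n_i² = 0.250000000 − 0.098765429 = 0.151234571 → n_i = 2.571  (not an integer) ✗
  n_f = 3: 1/n_i² = 0.111111111 − 0.098765429 = 0.012345682 → n_i = 9.000  → integer, n_i = 9 ✓

Only n_f = 3 gives an integer upper level, n_i = 9.

The transition is from n = 9 to n = 3 (emission).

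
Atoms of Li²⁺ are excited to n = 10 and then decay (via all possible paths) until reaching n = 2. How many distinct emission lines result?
36

The electron can occupy levels n = 2, 3, ..., 10 during de-excitation — that is m = 10 - 2 + 1 = 9 distinct levels.

The number of distinct spectral lines equals the number of ways to choose 2 of these m levels (each pair gives one possible emission transition):

Number of lines = m(m-1)/2 = 9×8/2 = 36

These correspond to all possible transitions between the 9 levels:
10 → 9, 10 → 8, 10 → 7, 10 → 6, 10 → 5, 10 → 4, 10 → 3, 10 → 2...

Each transition produces a photon with a unique energy (and thus wavelength). This count does not depend on Z.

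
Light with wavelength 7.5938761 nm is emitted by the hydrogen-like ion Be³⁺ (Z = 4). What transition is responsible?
n = 2 → n = 1

First, find the photon energy from the wavelength (hc = 1239.84 eV·nm):
E = hc/λ = 1239.84 eV·nm / 7.5938761 nm = 163.26840 eV

The energy levels of Be³⁺ satisfy E_n = -13.6057 × 4² / n² eV, so an emission n_i → n_f releases
ΔE = 13.6057 × 4² × (1/n_f² − 1/n_i²) eV.

Setting ΔE equal to the photon energy:
1/n_f² − 1/n_i² = 163.26840 / (13.6057 × 4²) = 0.75000000

Since 1/n_i² must be positive, we need 1/n_f² > 0.75000000, i.e. n_f ≤ 1. For each allowed n_f, solve n_i = (1/n_f² − 0.75000000)^(−1/2) and check whether it is a whole number:
  n_f = 1: 1/n_i² = 1.00000000 − 0.75000000 = 0.25000000 → n_i = 2.000  → integer, n_i = 2 ✓

Only n_f = 1 gives an integer upper level, n_i = 2.

The transition is from n = 2 to n = 1 (emission).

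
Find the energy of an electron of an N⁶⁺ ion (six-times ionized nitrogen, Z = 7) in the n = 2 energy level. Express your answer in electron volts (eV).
-166.669825 eV

The energy levels of a hydrogen-like atom are given by:
E_n = -13.6057 Z² / n² eV  (with Z = 7 for N⁶⁺)

For n = 2:
E_2 = -13.6057 × 7² / 2²
E_2 = -13.6057 × 49 / 4
E_2 = -166.669825 eV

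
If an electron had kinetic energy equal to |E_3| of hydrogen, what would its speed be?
7.29e+05 m/s (or 0.2432% of c)

The binding energy at n = 3 for hydrogen is:
E_3 = -13.6057/3² = -1.511744 eV
|E_3| = 1.511744 eV

Convert to Joules:
KE = 1.511744 eV × (1.602177 × 10⁻¹⁹ J/eV) = 2.4221e-19 J

Using KE = ½mv²:
v = √(2·KE/m_e)
v = √(2 × 2.4221e-19 J / 9.10938 × 10⁻³¹ kg)
v = 7.29e+05 m/s

This is approximately 0.2432% the speed of light.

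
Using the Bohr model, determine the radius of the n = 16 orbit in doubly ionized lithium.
4.5156 nm (or 45.1564 Å)

The Bohr radius formula is:
r_n = n² a₀ / Z

where a₀ = 0.0529177 nm is the Bohr radius.

For Li²⁺ (Z = 3) at n = 16:
r_16 = 16² × 0.0529177 nm / 3
r_16 = 256 × 0.0529177 nm / 3
r_16 = 13.54693 nm / 3
r_16 = 4.5156 nm

The electron orbits at approximately 4.5156 nm from the nucleus.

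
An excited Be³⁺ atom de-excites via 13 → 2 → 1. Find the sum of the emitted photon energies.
216.403 eV

The energy levels of Be³⁺ are E_n = -13.6057 × 4² / n² eV.

First transition (13 → 2):
ΔE₁ = |E_2 - E_13|
ΔE₁ = |-54.422800000 - (-1.288113609)| = 53.134686 eV

Second transition (2 → 1):
ΔE₂ = |E_1 - E_2|
ΔE₂ = |-217.691200000 - (-54.422800000)| = 163.268400 eV

Total energy released:
E_total = ΔE₁ + ΔE₂ = 53.134686 + 163.268400 = 216.403 eV

Note: This equals the direct transition 13 → 1: 216.403 eV ✓
Energy is conserved regardless of the path taken.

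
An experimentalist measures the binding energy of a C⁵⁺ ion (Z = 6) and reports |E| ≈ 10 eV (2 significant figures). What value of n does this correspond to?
n = 7

The exact energy levels follow E_n = -13.6057 Z² / n² eV with Z = 6.

The measured value (-10 eV) is reported to only 2 significant figures, so we must test candidate n values and see which one matches to that precision.

Candidate energies:
  n = 5:  E = -13.6057 × 6² / 5² = -19.592208 eV
  n = 6:  E = -13.6057 × 6² / 6² = -13.605700 eV
  n = 7:  E = -13.6057 × 6² / 7² = -9.996024 eV  ← matches
  n = 8:  E = -13.6057 × 6² / 8² = -7.653206 eV
  n = 9:  E = -13.6057 × 6² / 9² = -6.046978 eV

Checking against the measurement of -10 eV (2 sig figs), only n = 7 agrees:
E_7 = -9.996024 eV, which rounds to -10 eV ✓

Therefore n = 7.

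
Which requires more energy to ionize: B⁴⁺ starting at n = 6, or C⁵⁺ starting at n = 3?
C⁵⁺ at n = 3 (E = -54.422800 eV)

Using E_n = -13.6057 Z² / n² eV:

B⁴⁺ (Z = 5) at n = 6:
E = -13.6057 × 5² / 6² = -13.6057 × 25 / 36 = -9.448402778 eV

C⁵⁺ (Z = 6) at n = 3:
E = -13.6057 × 6² / 3² = -13.6057 × 36 / 9 = -54.422800000 eV

Since -54.422800000 eV < -9.448402778 eV,
C⁵⁺ at n = 3 is more tightly bound (requires more energy to ionize).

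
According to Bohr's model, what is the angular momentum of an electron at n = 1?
1.05457e-34 J·s (or 1ℏ)

In the Bohr model, angular momentum is quantized:
L = nℏ

where ℏ = h/(2π) = 1.0545718e-34 J·s

For n = 1:
L = 1 × 1.0545718e-34 J·s
L = 1.05457e-34 J·s

This can also be written as L = 1ℏ.
The angular momentum is an integer multiple of the reduced Planck constant.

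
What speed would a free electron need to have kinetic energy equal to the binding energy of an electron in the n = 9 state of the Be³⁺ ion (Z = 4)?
9.723e+05 m/s (or 0.3243% of c)

The binding energy at n = 9 for Be³⁺ is:
E_9 = -13.6057 × 4²/9² = -2.687546 eV
|E_9| = 2.687546 eV

Convert to Joules:
KE = 2.687546 eV × (1.602177 × 10⁻¹⁹ J/eV) = 4.30592e-19 J

Using KE = ½mv²:
v = √(2·KE/m_e)
v = √(2 × 4.30592e-19 J / 9.10938 × 10⁻³¹ kg)
v = 9.723e+05 m/s

This is approximately 0.3243% the speed of light.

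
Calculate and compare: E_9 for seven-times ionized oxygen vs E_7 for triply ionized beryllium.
O⁷⁺ at n = 9 (E = -10.7502 eV)

Using E_n = -13.6057 Z² / n² eV:

O⁷⁺ (Z = 8) at n = 9:
E = -13.6057 × 8² / 9² = -13.6057 × 64 / 81 = -10.7501827 eV

Be³⁺ (Z = 4) at n = 7:
E = -13.6057 × 4² / 7² = -13.6057 × 16 / 49 = -4.4426776 eV

Since -10.7501827 eV < -4.4426776 eV,
O⁷⁺ at n = 9 is more tightly bound (requires more energy to ionize).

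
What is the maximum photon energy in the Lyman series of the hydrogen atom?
13.606 eV

The series limit corresponds to the transition from n = ∞ to n = 1.
This is the highest energy (shortest wavelength) transition in the Lyman series.

E_∞ = 0 eV
E_1 = -13.6057 / 1² = -13.606 eV

Energy at series limit:
ΔE = E_∞ - E_1 = 0 - (-13.606) = 13.606 eV

This energy equals the ionization energy from the n = 1 state of hydrogen.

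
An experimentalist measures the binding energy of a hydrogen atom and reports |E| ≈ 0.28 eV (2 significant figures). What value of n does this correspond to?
n = 7

The exact energy levels follow E_n = -13.6057 eV / n².

The measured value (-0.28 eV) is reported to only 2 significant figures, so we must test candidate n values and see which one matches to that precision.

Candidate energies:
  n = 5:  E = -13.6057/5² = -0.544228 eV
  n = 6:  E = -13.6057/6² = -0.377936 eV
  n = 7:  E = -13.6057/7² = -0.277667 eV  ← matches
  n = 8:  E = -13.6057/8² = -0.212589 eV
  n = 9:  E = -13.6057/9² = -0.167972 eV

Checking against the measurement of -0.28 eV (2 sig figs), only n = 7 agrees:
E_7 = -0.277667 eV, which rounds to -0.28 eV ✓

Therefore n = 7.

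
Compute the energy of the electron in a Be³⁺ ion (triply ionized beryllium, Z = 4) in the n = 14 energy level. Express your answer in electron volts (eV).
-1.11 eV

The energy levels of a hydrogen-like atom are given by:
E_n = -13.6057 Z² / n² eV  (with Z = 4 for Be³⁺)

For n = 14:
E_14 = -13.6057 × 4² / 14²
E_14 = -13.6057 × 16 / 196
E_14 = -1.11 eV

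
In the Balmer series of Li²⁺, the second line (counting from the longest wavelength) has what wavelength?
54.0009 nm

The lines of a series are numbered from the longest wavelength (smallest ΔE) outward; the second line is the transition from n = n_f + 2 to n_f.
The Balmer series has all transitions ending at n_f = 2.

For Li²⁺ (Z = 3), the second line (β-line) is the jump from n = 4 to n = 2:
E_4 = -13.6057 × 3² / 4² = -7.653206 eV
E_2 = -13.6057 × 3² / 2² = -30.612825 eV
ΔE = E_4 - E_2 = 22.959619 eV

λ = hc/E = 1239.84 eV·nm / 22.959619 eV
λ = 54.0009 nm

This is the β-line of the Balmer series in Li²⁺.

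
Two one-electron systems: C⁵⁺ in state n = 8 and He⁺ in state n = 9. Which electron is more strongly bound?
C⁵⁺ at n = 8 (E = -7.6532 eV)

Using E_n = -13.6057 Z² / n² eV:

C⁵⁺ (Z = 6) at n = 8:
E = -13.6057 × 6² / 8² = -13.6057 × 36 / 64 = -7.6532063 eV

He⁺ (Z = 2) at n = 9:
E = -13.6057 × 2² / 9² = -13.6057 × 4 / 81 = -0.6718864 eV

Since -7.6532063 eV < -0.6718864 eV,
C⁵⁺ at n = 8 is more tightly bound (requires more energy to ionize).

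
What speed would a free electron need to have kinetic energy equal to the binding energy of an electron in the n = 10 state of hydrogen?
2.1877e+05 m/s (or 0.073% of c)

The binding energy at n = 10 for hydrogen is:
E_10 = -13.6057/10² = -0.13605700 eV
|E_10| = 0.13605700 eV

Convert to Joules:
KE = 0.13605700 eV × (1.602177 × 10⁻¹⁹ J/eV) = 2.179874e-20 J

Using KE = ½mv²:
v = √(2·KE/m_e)
v = √(2 × 2.179874e-20 J / 9.10938 × 10⁻³¹ kg)
v = 2.1877e+05 m/s

This is approximately 0.073% the speed of light.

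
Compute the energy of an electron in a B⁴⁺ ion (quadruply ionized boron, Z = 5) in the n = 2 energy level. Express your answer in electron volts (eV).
-85.04 eV

The energy levels of a hydrogen-like atom are given by:
E_n = -13.6057 Z² / n² eV  (with Z = 5 for B⁴⁺)

For n = 2:
E_2 = -13.6057 × 5² / 2²
E_2 = -13.6057 × 25 / 4
E_2 = -85.04 eV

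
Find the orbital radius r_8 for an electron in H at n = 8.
3.3867 nm (or 33.8673 Å)

The Bohr radius formula is:
r_n = n² a₀ / Z

where a₀ = 0.0529177 nm is the Bohr radius.

For H (Z = 1) at n = 8:
r_8 = 8² × 0.0529177 nm / 1
r_8 = 64 × 0.0529177 nm / 1
r_8 = 3.38673 nm / 1
r_8 = 3.3867 nm

The electron orbits at approximately 3.3867 nm from the nucleus.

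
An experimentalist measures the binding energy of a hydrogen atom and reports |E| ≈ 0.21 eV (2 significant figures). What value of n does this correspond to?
n = 8

The exact energy levels follow E_n = -13.6057 eV / n².

The measured value (-0.21 eV) is reported to only 2 significant figures, so we must test candidate n values and see which one matches to that precision.

Candidate energies:
  n = 6:  E = -13.6057/6² = -0.377936 eV
  n = 7:  E = -13.6057/7² = -0.277667 eV
  n = 8:  E = -13.6057/8² = -0.212589 eV  ← matches
  n = 9:  E = -13.6057/9² = -0.167972 eV
  n = 10:  E = -13.6057/10² = -0.136057 eV

Checking against the measurement of -0.21 eV (2 sig figs), only n = 8 agrees:
E_8 = -0.212589 eV, which rounds to -0.21 eV ✓

Therefore n = 8.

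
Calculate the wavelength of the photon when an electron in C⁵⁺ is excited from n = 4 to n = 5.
112.50 nm

First, find the transition energy using E_n = -13.6057 Z² / n² eV:
E_4 = -13.6057 × 6² / 4² = -30.61283 eV
E_5 = -13.6057 × 6² / 5² = -19.59221 eV

Photon energy: |ΔE| = |E_5 - E_4| = 11.02062 eV

Convert to wavelength using E = hc/λ with hc = 1239.84 eV·nm:
λ = hc/E = 1239.84 eV·nm / 11.02062 eV
λ = 112.50 nm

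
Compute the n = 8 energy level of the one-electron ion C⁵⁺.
-7.65 eV

For hydrogen-like ions, the energy levels scale with Z²:
E_n = -13.6057 Z² / n² eV

For C⁵⁺ (Z = 6) at n = 8:
E_8 = -13.6057 × 6² / 8²
E_8 = -13.6057 × 36 / 64
E_8 = -489.8052 / 64
E_8 = -7.65 eV

The energy is 36 times more negative than hydrogen at the same n due to the stronger nuclear charge.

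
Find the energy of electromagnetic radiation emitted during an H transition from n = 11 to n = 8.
0.10015 eV

The energy levels are E_n = -13.6057 eV / n².

Energy at n = 11: E_11 = -13.6057 / 11² = -0.11244380 eV
Energy at n = 8: E_8 = -13.6057 / 8² = -0.21258906 eV

For emission (electron falling to lower state), the photon energy is:
E_photon = E_11 - E_8 = |-0.11244380 - (-0.21258906)|
E_photon = 0.10015 eV

This energy is carried away by the emitted photon.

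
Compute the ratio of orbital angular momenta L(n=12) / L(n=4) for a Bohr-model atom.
3.000

In the Bohr model, L_n = nℏ, so the ratio is purely the ratio of quantum numbers:

L_12/L_4 = 12ℏ / 4ℏ = 12/4 = 3.000

The angular momentum scales linearly with n.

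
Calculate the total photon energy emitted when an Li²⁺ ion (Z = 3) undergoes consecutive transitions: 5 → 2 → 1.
117.55 eV

The energy levels of Li²⁺ are E_n = -13.6057 × 3² / n² eV.

First transition (5 → 2):
ΔE₁ = |E_2 - E_5|
ΔE₁ = |-30.61282500 - (-4.89805200)| = 25.71477 eV

Second transition (2 → 1):
ΔE₂ = |E_1 - E_2|
ΔE₂ = |-122.45130000 - (-30.61282500)| = 91.83848 eV

Total energy released:
E_total = ΔE₁ + ΔE₂ = 25.71477 + 91.83848 = 117.55 eV

Note: This equals the direct transition 5 → 1: 117.55 eV ✓
Energy is conserved regardless of the path taken.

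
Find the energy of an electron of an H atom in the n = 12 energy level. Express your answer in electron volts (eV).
-0.09448 eV

The energy levels of a hydrogen-like atom are given by:
E_n = -13.6057 eV / n²

For n = 12:
E_12 = -13.6057 eV / 12²
E_12 = -13.6057 eV / 144
E_12 = -0.09448 eV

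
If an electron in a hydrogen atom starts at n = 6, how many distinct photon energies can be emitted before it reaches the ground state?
15

The electron can occupy levels n = 1, 2, ..., 6 during de-excitation — that is m = 6 - 1 + 1 = 6 distinct levels.

The number of distinct spectral lines equals the number of ways to choose 2 of these m levels (each pair gives one possible emission transition):

Number of lines = m(m-1)/2 = 6×5/2 = 15

These correspond to all possible transitions between the 6 levels:
6 → 5, 6 → 4, 6 → 3, 6 → 2, 6 → 1, 5 → 4, 5 → 3, 5 → 2...

Each transition produces a photon with a unique energy (and thus wavelength). This count does not depend on Z.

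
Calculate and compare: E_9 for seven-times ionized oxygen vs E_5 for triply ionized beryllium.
O⁷⁺ at n = 9 (E = -10.750183 eV)

Using E_n = -13.6057 Z² / n² eV:

O⁷⁺ (Z = 8) at n = 9:
E = -13.6057 × 8² / 9² = -13.6057 × 64 / 81 = -10.750182716 eV

Be³⁺ (Z = 4) at n = 5:
E = -13.6057 × 4² / 5² = -13.6057 × 16 / 25 = -8.707648000 eV

Since -10.750182716 eV < -8.707648000 eV,
O⁷⁺ at n = 9 is more tightly bound (requires more energy to ionize).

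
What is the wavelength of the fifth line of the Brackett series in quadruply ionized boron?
72.68 nm

The lines of a series are numbered from the longest wavelength (smallest ΔE) outward; the fifth line is the transition from n = n_f + 5 to n_f.
The Brackett series has all transitions ending at n_f = 4.

For B⁴⁺ (Z = 5), the fifth line (ε-line) is the jump from n = 9 to n = 4:
E_9 = -13.6057 × 5² / 9² = -4.1993 eV
E_4 = -13.6057 × 5² / 4² = -21.2589 eV
ΔE = E_9 - E_4 = 17.0596 eV

λ = hc/E = 1239.84 eV·nm / 17.0596 eV
λ = 72.68 nm

This is the ε-line of the Brackett series in B⁴⁺.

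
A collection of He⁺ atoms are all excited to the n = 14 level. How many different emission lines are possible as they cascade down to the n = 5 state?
45

The electron can occupy levels n = 5, 6, ..., 14 during de-excitation — that is m = 14 - 5 + 1 = 10 distinct levels.

The number of distinct spectral lines equals the number of ways to choose 2 of these m levels (each pair gives one possible emission transition):

Number of lines = m(m-1)/2 = 10×9/2 = 45

These correspond to all possible transitions between the 10 levels:
14 → 13, 14 → 12, 14 → 11, 14 → 10, 14 → 9, 14 → 8, 14 → 7, 14 → 6...

Each transition produces a photon with a unique energy (and thus wavelength). This count does not depend on Z.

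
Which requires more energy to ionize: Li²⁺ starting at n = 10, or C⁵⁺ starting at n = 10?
C⁵⁺ at n = 10 (E = -4.89805 eV)

Using E_n = -13.6057 Z² / n² eV:

Li²⁺ (Z = 3) at n = 10:
E = -13.6057 × 3² / 10² = -13.6057 × 9 / 100 = -1.22451300 eV

C⁵⁺ (Z = 6) at n = 10:
E = -13.6057 × 6² / 10² = -13.6057 × 36 / 100 = -4.89805200 eV

Since -4.89805200 eV < -1.22451300 eV,
C⁵⁺ at n = 10 is more tightly bound (requires more energy to ionize).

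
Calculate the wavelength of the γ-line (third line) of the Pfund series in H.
3738.52362 nm

The lines of a series are numbered from the longest wavelength (smallest ΔE) outward; the third line is the transition from n = n_f + 3 to n_f.
The Pfund series has all transitions ending at n_f = 5.

For H, the third line (γ-line) is the jump from n = 8 to n = 5:
E_8 = -13.6057 / 8² = -0.21258906250 eV
E_5 = -13.6057 / 5² = -0.54422800000 eV
ΔE = E_8 - E_5 = 0.33163893750 eV

λ = hc/E = 1239.84 eV·nm / 0.33163893750 eV
λ = 3738.52362 nm

This is the γ-line of the Pfund series in H.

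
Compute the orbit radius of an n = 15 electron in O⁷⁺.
1.48831 nm (or 14.88311 Å)

The Bohr radius formula is:
r_n = n² a₀ / Z

where a₀ = 0.05291772 nm is the Bohr radius.

For O⁷⁺ (Z = 8) at n = 15:
r_15 = 15² × 0.05291772 nm / 8
r_15 = 225 × 0.05291772 nm / 8
r_15 = 11.906487 nm / 8
r_15 = 1.48831 nm

The electron orbits at approximately 1.48831 nm from the nucleus.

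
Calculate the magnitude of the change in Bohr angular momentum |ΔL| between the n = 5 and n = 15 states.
1.05e-33 J·s (or 10ℏ)

In the Bohr model, L_n = nℏ where ℏ = 1.0546e-34 J·s.

L_15 = 15ℏ = 1.5819e-33 J·s
L_5 = 5ℏ = 5.2730e-34 J·s

ΔL = L_15 - L_5 = (15 - 5)ℏ = 10ℏ
ΔL = 10 × 1.0546e-34 J·s = 1.05e-33 J·s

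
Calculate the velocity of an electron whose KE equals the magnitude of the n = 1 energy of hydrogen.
2.18769e+06 m/s (or 0.73% of c)

The binding energy at n = 1 for hydrogen is:
E_1 = -13.6057/1² = -13.6057000 eV
|E_1| = 13.6057000 eV

Convert to Joules:
KE = 13.6057000 eV × (1.602177 × 10⁻¹⁹ J/eV) = 2.1798740e-18 J

Using KE = ½mv²:
v = √(2·KE/m_e)
v = √(2 × 2.1798740e-18 J / 9.10938 × 10⁻³¹ kg)
v = 2.18769e+06 m/s

This is approximately 0.73% the speed of light.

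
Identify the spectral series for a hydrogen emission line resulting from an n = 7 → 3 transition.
Paschen series

The spectral series in hydrogen are named based on the final (lower) energy level:
- Lyman series: n_final = 1 (ultraviolet)
- Balmer series: n_final = 2 (visible/near-UV)
- Paschen series: n_final = 3 (infrared)
- Brackett series: n_final = 4 (infrared)
- Pfund series: n_final = 5 (far infrared)

Since this transition ends at n = 3, it belongs to the Paschen series.

For reference, this 7 → 3 line has photon energy
ΔE = 13.6057 eV × (1/3² - 1/7²) = 1.234077098 eV,
corresponding to wavelength λ = hc/ΔE = 1239.84 eV·nm / 1.234077098 eV = 1004.6698 nm in the infrared region.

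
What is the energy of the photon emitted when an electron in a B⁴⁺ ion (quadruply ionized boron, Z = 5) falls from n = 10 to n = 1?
336.741 eV

The energy levels are E_n = -13.6057 Z² eV / n².

Energy at n = 10: E_10 = -13.6057 × 5² / 10² = -3.401425 eV
Energy at n = 1: E_1 = -13.6057 × 5² / 1² = -340.142500 eV

For emission (electron falling to lower state), the photon energy is:
E_photon = E_10 - E_1 = |-3.401425 - (-340.142500)|
E_photon = 336.741 eV

This energy is carried away by the emitted photon.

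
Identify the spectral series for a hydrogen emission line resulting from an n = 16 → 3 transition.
Paschen series

The spectral series in hydrogen are named based on the final (lower) energy level:
- Lyman series: n_final = 1 (ultraviolet)
- Balmer series: n_final = 2 (visible/near-UV)
- Paschen series: n_final = 3 (infrared)
- Brackett series: n_final = 4 (infrared)
- Pfund series: n_final = 5 (far infrared)

Since this transition ends at n = 3, it belongs to the Paschen series.

For reference, this 16 → 3 line has photon energy
ΔE = 13.6057 eV × (1/3² - 1/16²) = 1.4585972 eV,
corresponding to wavelength λ = hc/ΔE = 1239.84 eV·nm / 1.4585972 eV = 850.022 nm in the infrared region.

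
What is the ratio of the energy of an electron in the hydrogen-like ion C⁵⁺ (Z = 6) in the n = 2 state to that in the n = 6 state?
9.000

Using E_n = -13.6057 Z² / n² eV with Z = 6:

E_2 = -13.6057 × 6² / 2² = -489.8052 / 4 = -122.451300000 eV
E_6 = -13.6057 × 6² / 6² = -489.8052 / 36 = -13.605700000 eV

The ratio is:
E_2/E_6 = (-122.451300000) / (-13.605700000)
E_2/E_6 = (-489.8052/4) / (-489.8052/36)
E_2/E_6 = 36/4
E_2/E_6 = 9.000
(Note: the Z² factors cancel in the ratio.)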